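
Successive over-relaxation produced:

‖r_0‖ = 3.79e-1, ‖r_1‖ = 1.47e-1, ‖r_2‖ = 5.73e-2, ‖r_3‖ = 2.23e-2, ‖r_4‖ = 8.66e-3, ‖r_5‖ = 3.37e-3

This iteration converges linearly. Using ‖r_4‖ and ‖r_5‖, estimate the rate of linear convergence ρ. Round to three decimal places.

ρ ≈ ‖r_5‖/‖r_4‖ = 3.37e-3/8.66e-3 = 0.38915

0.389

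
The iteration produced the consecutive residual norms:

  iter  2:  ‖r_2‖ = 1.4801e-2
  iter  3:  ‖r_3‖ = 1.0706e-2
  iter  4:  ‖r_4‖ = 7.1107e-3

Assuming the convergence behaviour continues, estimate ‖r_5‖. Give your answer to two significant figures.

4.2e-3

First estimate the order: p ≈ ln(‖r_4‖/‖r_3‖) / ln(‖r_3‖/‖r_2‖) = ln(7.1107e-3/1.0706e-2)/ln(1.0706e-2/1.4801e-2) = ln(0.664179)/ln(0.72333) ≈ 1.2634.
Then ‖r_5‖ ≈ ‖r_4‖·(‖r_4‖/‖r_3‖)^p = 7.1107e-3·(0.664179)^1.2634 = 7.1107e-3·0.596314 ≈ 0.00424.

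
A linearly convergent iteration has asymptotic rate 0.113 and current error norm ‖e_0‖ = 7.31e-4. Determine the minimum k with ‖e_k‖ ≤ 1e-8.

6

After k steps, ‖e_k‖ ≈ 7.31e-4·0.113^k.
Need 0.113^k ≤ 1e-8/7.31e-4 = 1.36799e-05.
k ≥ ln(1.36799e-05)/ln(0.113) = -11.1996/-2.18037 = 5.137.
Smallest integer k = 6.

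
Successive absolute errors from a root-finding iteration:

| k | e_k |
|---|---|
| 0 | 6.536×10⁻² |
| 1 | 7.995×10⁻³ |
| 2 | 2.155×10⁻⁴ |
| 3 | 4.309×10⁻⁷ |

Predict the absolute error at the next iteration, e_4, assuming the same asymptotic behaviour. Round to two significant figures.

First estimate the order: p ≈ ln(e_3/e_2) / ln(e_2/e_1) = ln(4.309×10⁻⁷/2.155×10⁻⁴)/ln(2.155×10⁻⁴/7.995×10⁻³) = ln(0.00199954)/ln(0.0269543) ≈ 1.7198.
Then e_4 ≈ e_3·(e_3/e_2)^p = 4.309×10⁻⁷·(0.00199954)^1.7198 = 4.309×10⁻⁷·2.28108e-05 ≈ 9.829e-12.

9.8e-12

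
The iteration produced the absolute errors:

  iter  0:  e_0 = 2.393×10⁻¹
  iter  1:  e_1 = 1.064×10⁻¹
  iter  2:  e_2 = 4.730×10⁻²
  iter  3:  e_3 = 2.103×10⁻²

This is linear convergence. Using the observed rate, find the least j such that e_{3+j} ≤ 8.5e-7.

Rate ρ ≈ e_3/e_2 = 2.103×10⁻²/4.730×10⁻² = 0.4446.
After j more steps, e_{3+j} ≈ 2.103×10⁻²·ρ^j; need ρ^j ≤ 8.5e-7/2.103×10⁻² = 4.04184e-05.
j ≥ ln(4.04184e-05)/ln(0.4446) = -10.1162/-0.81058 = 12.480.
So 13 more iterations are needed.

13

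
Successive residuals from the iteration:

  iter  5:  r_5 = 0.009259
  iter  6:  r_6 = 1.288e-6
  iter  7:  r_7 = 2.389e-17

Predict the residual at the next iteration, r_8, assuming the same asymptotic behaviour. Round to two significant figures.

3.3e-47

First estimate the order: p ≈ ln(r_7/r_6) / ln(r_6/r_5) = ln(2.389e-17/1.288e-6)/ln(1.288e-6/0.009259) = ln(1.85481e-11)/ln(0.000139108) ≈ 2.7826.
Then r_8 ≈ r_7·(r_7/r_6)^p = 2.389e-17·(1.85481e-11)^2.7826 = 2.389e-17·1.37395e-30 ≈ 3.282e-47.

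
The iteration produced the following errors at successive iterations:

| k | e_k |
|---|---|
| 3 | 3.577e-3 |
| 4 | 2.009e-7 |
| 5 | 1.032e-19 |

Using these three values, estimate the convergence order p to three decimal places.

2.891

p ≈ ln(e_5/e_4) / ln(e_4/e_3)
  = ln(1.032e-19/2.009e-7) / ln(2.009e-7/3.577e-3)
  = ln(5.13688e-13) / ln(5.61644e-05)
  = -28.297160 / -9.787227 ≈ 2.891234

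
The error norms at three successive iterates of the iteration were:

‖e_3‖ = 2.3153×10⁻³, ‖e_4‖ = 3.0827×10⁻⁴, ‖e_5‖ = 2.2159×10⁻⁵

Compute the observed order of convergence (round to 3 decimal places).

1.306

p ≈ ln(‖e_5‖/‖e_4‖) / ln(‖e_4‖/‖e_3‖)
  = ln(2.2159×10⁻⁵/3.0827×10⁻⁴) / ln(3.0827×10⁻⁴/2.3153×10⁻³)
  = ln(0.0718818) / ln(0.133145)
  = -2.632732 / -2.016317 ≈ 1.305713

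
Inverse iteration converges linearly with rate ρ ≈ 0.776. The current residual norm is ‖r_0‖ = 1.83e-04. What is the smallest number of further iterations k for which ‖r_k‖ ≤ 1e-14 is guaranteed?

94

After k steps, ‖r_k‖ ≈ 1.83e-04·0.776^k.
Need 0.776^k ≤ 1e-14/1.83e-04 = 5.46448e-11.
k ≥ ln(5.46448e-11)/ln(0.776) = -23.6302/-0.25360 = 93.179.
Smallest integer k = 94.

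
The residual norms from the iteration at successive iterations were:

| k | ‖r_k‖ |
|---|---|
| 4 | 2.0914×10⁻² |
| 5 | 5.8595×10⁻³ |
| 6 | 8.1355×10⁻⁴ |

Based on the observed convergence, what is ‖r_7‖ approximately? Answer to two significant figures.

3.8e-5

First estimate the order: p ≈ ln(‖r_6‖/‖r_5‖) / ln(‖r_5‖/‖r_4‖) = ln(8.1355×10⁻⁴/5.8595×10⁻³)/ln(5.8595×10⁻³/2.0914×10⁻²) = ln(0.138843)/ln(0.280171) ≈ 1.5518.
Then ‖r_7‖ ≈ ‖r_6‖·(‖r_6‖/‖r_5‖)^p = 8.1355×10⁻⁴·(0.138843)^1.5518 = 8.1355×10⁻⁴·0.0467056 ≈ 3.8e-05.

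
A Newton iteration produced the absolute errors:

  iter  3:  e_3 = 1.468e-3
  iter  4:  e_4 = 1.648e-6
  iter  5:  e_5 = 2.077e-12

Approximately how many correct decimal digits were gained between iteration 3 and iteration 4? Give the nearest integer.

Digits gained ≈ log₁₀(e_3/e_4) = log₁₀(1.468e-3/1.648e-6) = log₁₀(890.777) ≈ 2.950.

3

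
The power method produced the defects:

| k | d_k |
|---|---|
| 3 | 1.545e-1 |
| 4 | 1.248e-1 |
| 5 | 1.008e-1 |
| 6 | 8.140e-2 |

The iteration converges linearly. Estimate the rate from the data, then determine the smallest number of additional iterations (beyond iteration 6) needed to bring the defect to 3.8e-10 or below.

Rate ρ ≈ d_6/d_5 = 8.140e-2/1.008e-1 = 0.8075.
After j more steps, d_{6+j} ≈ 8.140e-2·ρ^j; need ρ^j ≤ 3.8e-10/8.140e-2 = 4.6683e-09.
j ≥ ln(4.6683e-09)/ln(0.8075) = -19.1825/-0.21381 = 89.718.
So 90 more iterations are needed.

90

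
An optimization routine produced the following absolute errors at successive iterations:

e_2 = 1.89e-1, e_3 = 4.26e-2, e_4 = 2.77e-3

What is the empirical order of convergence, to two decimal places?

1.83

p ≈ ln(e_4/e_3) / ln(e_3/e_2)
  = ln(2.77e-3/4.26e-2) / ln(4.26e-2/1.89e-1)
  = ln(0.0650235) / ln(0.225397)
  = -2.73301 / -1.48989 ≈ 1.83437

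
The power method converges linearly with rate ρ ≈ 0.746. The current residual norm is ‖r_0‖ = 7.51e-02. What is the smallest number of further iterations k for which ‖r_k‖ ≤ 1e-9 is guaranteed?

After k steps, ‖r_k‖ ≈ 7.51e-02·0.746^k.
Need 0.746^k ≤ 1e-9/7.51e-02 = 1.33156e-08.
k ≥ ln(1.33156e-08)/ln(0.746) = -18.1343/-0.29303 = 61.885.
Smallest integer k = 62.

62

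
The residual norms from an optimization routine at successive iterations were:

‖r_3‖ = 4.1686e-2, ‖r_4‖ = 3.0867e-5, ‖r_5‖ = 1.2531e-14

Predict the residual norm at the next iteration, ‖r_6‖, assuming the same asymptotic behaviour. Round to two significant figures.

First estimate the order: p ≈ ln(‖r_5‖/‖r_4‖) / ln(‖r_4‖/‖r_3‖) = ln(1.2531e-14/3.0867e-5)/ln(3.0867e-5/4.1686e-2) = ln(4.05968e-10)/ln(0.000740464) ≈ 3.0000.
Then ‖r_6‖ ≈ ‖r_5‖·(‖r_5‖/‖r_4‖)^p = 1.2531e-14·(4.05968e-10)^3.0000 = 1.2531e-14·6.69076e-29 ≈ 8.384e-43.

8.4e-43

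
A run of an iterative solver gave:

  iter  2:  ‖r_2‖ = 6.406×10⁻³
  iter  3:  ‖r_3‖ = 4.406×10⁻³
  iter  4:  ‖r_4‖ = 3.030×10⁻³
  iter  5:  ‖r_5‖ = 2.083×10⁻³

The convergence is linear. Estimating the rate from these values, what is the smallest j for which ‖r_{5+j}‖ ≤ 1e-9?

39

Rate ρ ≈ ‖r_5‖/‖r_4‖ = 2.083×10⁻³/3.030×10⁻³ = 0.6875.
After j more steps, ‖r_{5+j}‖ ≈ 2.083×10⁻³·ρ^j; need ρ^j ≤ 1e-9/2.083×10⁻³ = 4.80077e-07.
j ≥ ln(4.80077e-07)/ln(0.6875) = -14.5493/-0.37469 = 38.830.
So 39 more iterations are needed.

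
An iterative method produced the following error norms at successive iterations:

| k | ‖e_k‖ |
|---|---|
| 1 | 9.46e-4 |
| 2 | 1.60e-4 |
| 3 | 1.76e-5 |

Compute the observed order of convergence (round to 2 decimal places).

1.24

p ≈ ln(‖e_3‖/‖e_2‖) / ln(‖e_2‖/‖e_1‖)
  = ln(1.76e-5/1.60e-4) / ln(1.60e-4/9.46e-4)
  = ln(0.11) / ln(0.169133)
  = -2.20727 / -1.77707 ≈ 1.24208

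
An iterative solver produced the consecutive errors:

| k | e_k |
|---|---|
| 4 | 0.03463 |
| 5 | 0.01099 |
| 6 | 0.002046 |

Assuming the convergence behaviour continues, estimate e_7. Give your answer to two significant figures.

1.7e-4

First estimate the order: p ≈ ln(e_6/e_5) / ln(e_5/e_4) = ln(0.002046/0.01099)/ln(0.01099/0.03463) = ln(0.186169)/ln(0.317355) ≈ 1.4647.
Then e_7 ≈ e_6·(e_6/e_5)^p = 0.002046·(0.186169)^1.4647 = 0.002046·0.085238 ≈ 0.0001744.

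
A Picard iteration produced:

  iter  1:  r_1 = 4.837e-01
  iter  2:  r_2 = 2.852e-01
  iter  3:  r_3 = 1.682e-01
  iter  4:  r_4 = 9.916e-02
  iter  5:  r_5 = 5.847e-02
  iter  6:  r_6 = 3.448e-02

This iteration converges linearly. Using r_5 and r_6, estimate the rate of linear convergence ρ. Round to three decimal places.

ρ ≈ r_6/r_5 = 3.448e-02/5.847e-02 = 0.58970

0.590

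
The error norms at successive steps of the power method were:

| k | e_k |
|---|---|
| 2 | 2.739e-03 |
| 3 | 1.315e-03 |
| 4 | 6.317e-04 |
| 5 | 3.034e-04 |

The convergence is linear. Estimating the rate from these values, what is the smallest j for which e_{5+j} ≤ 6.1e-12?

25

Rate ρ ≈ e_5/e_4 = 3.034e-04/6.317e-04 = 0.4803.
After j more steps, e_{5+j} ≈ 3.034e-04·ρ^j; need ρ^j ≤ 6.1e-12/3.034e-04 = 2.01055e-08.
j ≥ ln(2.01055e-08)/ln(0.4803) = -17.7223/-0.73334 = 24.167.
So 25 more iterations are needed.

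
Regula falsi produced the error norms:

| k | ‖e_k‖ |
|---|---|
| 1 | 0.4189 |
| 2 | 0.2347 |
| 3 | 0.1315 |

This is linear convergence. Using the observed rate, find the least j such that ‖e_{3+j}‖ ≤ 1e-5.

17

Rate ρ ≈ ‖e_3‖/‖e_2‖ = 0.1315/0.2347 = 0.5603.
After j more steps, ‖e_{3+j}‖ ≈ 0.1315·ρ^j; need ρ^j ≤ 1e-5/0.1315 = 7.60456e-05.
j ≥ ln(7.60456e-05)/ln(0.5603) = -9.4842/-0.57928 = 16.372.
So 17 more iterations are needed.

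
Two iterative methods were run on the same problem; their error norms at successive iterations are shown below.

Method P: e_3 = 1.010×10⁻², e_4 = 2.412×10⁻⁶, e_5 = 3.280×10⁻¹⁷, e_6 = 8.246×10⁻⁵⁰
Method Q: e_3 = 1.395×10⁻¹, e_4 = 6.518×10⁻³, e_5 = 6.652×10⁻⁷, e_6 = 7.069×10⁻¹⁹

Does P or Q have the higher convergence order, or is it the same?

same

Method P: p ≈ ln(8.246×10⁻⁵⁰/3.280×10⁻¹⁷)/ln(3.280×10⁻¹⁷/2.412×10⁻⁶) ≈ 3.00.
Method Q: p ≈ ln(7.069×10⁻¹⁹/6.652×10⁻⁷)/ln(6.652×10⁻⁷/6.518×10⁻³) ≈ 3.00.
Both orders ≈ 3.0 — effectively the same.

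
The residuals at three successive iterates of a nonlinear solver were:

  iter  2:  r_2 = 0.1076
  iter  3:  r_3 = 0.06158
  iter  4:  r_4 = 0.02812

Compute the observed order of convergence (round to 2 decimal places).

p ≈ ln(r_4/r_3) / ln(r_3/r_2)
  = ln(0.02812/0.06158) / ln(0.06158/0.1076)
  = ln(0.456642) / ln(0.572305)
  = -0.78386 / -0.55808 ≈ 1.40457

1.40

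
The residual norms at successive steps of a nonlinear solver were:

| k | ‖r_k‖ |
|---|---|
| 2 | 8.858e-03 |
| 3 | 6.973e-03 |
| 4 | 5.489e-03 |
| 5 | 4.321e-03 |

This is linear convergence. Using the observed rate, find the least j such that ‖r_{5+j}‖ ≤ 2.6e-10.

Rate ρ ≈ ‖r_5‖/‖r_4‖ = 4.321e-03/5.489e-03 = 0.7872.
After j more steps, ‖r_{5+j}‖ ≈ 4.321e-03·ρ^j; need ρ^j ≤ 2.6e-10/4.321e-03 = 6.01713e-08.
j ≥ ln(6.01713e-08)/ln(0.7872) = -16.6261/-0.23927 = 69.487.
So 70 more iterations are needed.

70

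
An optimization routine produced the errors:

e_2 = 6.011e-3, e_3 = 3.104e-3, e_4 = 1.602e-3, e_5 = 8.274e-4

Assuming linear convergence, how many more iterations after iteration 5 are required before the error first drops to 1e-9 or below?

21

Rate ρ ≈ e_5/e_4 = 8.274e-4/1.602e-3 = 0.5165.
After j more steps, e_{5+j} ≈ 8.274e-4·ρ^j; need ρ^j ≤ 1e-9/8.274e-4 = 1.20861e-06.
j ≥ ln(1.20861e-06)/ln(0.5165) = -13.6260/-0.66068 = 20.624.
So 21 more iterations are needed.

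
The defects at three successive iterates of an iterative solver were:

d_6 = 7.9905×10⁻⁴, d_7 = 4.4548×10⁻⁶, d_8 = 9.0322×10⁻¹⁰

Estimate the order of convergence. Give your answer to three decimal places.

1.639

p ≈ ln(d_8/d_7) / ln(d_7/d_6)
  = ln(9.0322×10⁻¹⁰/4.4548×10⁻⁶) / ln(4.4548×10⁻⁶/7.9905×10⁻⁴)
  = ln(0.000202752) / ln(0.00557512)
  = -8.503527 / -5.189441 ≈ 1.638621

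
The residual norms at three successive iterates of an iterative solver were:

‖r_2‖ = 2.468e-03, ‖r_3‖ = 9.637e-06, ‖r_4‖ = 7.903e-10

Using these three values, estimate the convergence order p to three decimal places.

p ≈ ln(‖r_4‖/‖r_3‖) / ln(‖r_3‖/‖r_2‖)
  = ln(7.903e-10/9.637e-06) / ln(9.637e-06/2.468e-03)
  = ln(8.20068e-05) / ln(0.00390478)
  = -9.408708 / -5.545554 ≈ 1.696622

1.697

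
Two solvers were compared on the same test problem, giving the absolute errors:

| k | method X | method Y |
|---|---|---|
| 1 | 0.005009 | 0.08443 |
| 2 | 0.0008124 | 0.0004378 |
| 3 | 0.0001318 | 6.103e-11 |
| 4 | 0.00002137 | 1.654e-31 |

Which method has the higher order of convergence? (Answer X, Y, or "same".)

Y

Method X: p ≈ ln(0.00002137/0.0001318)/ln(0.0001318/0.0008124) ≈ 1.00.
Method Y: p ≈ ln(1.654e-31/6.103e-11)/ln(6.103e-11/0.0004378) ≈ 3.00.
Method Y has the higher order (≈3.0 vs ≈1.0).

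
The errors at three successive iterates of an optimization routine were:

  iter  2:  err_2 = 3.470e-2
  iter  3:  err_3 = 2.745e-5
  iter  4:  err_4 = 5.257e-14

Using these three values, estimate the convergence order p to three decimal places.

p ≈ ln(err_4/err_3) / ln(err_3/err_2)
  = ln(5.257e-14/2.745e-5) / ln(2.745e-5/3.470e-2)
  = ln(1.91512e-09) / ln(0.000791066)
  = -20.073486 / -7.142129 ≈ 2.810575

2.811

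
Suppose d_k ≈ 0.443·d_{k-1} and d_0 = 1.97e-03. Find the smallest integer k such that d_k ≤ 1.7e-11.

After k steps, d_k ≈ 1.97e-03·0.443^k.
Need 0.443^k ≤ 1.7e-11/1.97e-03 = 8.62944e-09.
k ≥ ln(8.62944e-09)/ln(0.443) = -18.5681/-0.81419 = 22.806.
Smallest integer k = 23.

23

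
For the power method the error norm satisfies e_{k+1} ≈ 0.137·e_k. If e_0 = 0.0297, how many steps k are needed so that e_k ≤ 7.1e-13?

13

After k steps, e_k ≈ 0.0297·0.137^k.
Need 0.137^k ≤ 7.1e-13/0.0297 = 2.39057e-11.
k ≥ ln(2.39057e-11)/ln(0.137) = -24.4569/-1.98777 = 12.304.
Smallest integer k = 13.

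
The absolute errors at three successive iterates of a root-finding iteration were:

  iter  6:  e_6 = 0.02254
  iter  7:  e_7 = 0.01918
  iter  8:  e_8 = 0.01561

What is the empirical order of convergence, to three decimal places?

p ≈ ln(e_8/e_7) / ln(e_7/e_6)
  = ln(0.01561/0.01918) / ln(0.01918/0.02254)
  = ln(0.813869) / ln(0.850932)
  = -0.205956 / -0.161423 ≈ 1.275878

1.276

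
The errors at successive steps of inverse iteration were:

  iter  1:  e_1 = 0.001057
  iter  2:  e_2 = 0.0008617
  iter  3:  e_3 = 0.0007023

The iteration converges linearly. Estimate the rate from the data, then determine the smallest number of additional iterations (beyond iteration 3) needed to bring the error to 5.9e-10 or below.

Rate ρ ≈ e_3/e_2 = 0.0007023/0.0008617 = 0.8150.
After j more steps, e_{3+j} ≈ 0.0007023·ρ^j; need ρ^j ≤ 5.9e-10/0.0007023 = 8.40097e-07.
j ≥ ln(8.40097e-07)/ln(0.8150) = -13.9897/-0.20457 = 68.386.
So 69 more iterations are needed.

69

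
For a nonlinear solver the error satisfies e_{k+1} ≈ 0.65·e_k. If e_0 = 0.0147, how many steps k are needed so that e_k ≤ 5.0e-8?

30

After k steps, e_k ≈ 0.0147·0.65^k.
Need 0.65^k ≤ 5.0e-8/0.0147 = 3.40136e-06.
k ≥ ln(3.40136e-06)/ln(0.65) = -12.5913/-0.43078 = 29.229.
Smallest integer k = 30.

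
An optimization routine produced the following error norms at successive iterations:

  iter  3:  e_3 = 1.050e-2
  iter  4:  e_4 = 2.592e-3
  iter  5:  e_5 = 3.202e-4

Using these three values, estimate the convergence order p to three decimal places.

1.495

p ≈ ln(e_5/e_4) / ln(e_4/e_3)
  = ln(3.202e-4/2.592e-3) / ln(2.592e-3/1.050e-2)
  = ln(0.123534) / ln(0.246857)
  = -2.091239 / -1.398946 ≈ 1.494868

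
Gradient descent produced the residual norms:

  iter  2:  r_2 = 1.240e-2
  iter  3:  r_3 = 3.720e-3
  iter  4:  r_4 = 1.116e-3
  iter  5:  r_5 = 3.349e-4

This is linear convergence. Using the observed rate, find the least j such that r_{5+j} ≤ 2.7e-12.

Rate ρ ≈ r_5/r_4 = 3.349e-4/1.116e-3 = 0.3001.
After j more steps, r_{5+j} ≈ 3.349e-4·ρ^j; need ρ^j ≤ 2.7e-12/3.349e-4 = 8.06211e-09.
j ≥ ln(8.06211e-09)/ln(0.3001) = -18.6361/-1.20364 = 15.483.
So 16 more iterations are needed.

16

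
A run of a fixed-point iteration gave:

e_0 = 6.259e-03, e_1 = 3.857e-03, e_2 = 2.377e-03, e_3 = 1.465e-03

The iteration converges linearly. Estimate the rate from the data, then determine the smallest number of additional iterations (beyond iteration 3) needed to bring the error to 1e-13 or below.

Rate ρ ≈ e_3/e_2 = 1.465e-03/2.377e-03 = 0.6163.
After j more steps, e_{3+j} ≈ 1.465e-03·ρ^j; need ρ^j ≤ 1e-13/1.465e-03 = 6.82594e-11.
j ≥ ln(6.82594e-11)/ln(0.6163) = -23.4077/-0.48402 = 48.361.
So 49 more iterations are needed.

49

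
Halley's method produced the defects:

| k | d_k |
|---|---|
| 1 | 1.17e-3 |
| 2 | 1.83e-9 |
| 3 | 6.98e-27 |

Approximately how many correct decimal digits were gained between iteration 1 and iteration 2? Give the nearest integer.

6

Digits gained ≈ log₁₀(d_1/d_2) = log₁₀(1.17e-3/1.83e-9) = log₁₀(639344) ≈ 5.806.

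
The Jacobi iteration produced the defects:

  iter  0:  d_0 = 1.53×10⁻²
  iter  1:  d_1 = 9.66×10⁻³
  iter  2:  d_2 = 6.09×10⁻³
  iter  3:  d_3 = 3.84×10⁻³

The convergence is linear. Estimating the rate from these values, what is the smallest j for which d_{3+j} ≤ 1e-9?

33

Rate ρ ≈ d_3/d_2 = 3.84×10⁻³/6.09×10⁻³ = 0.6305.
After j more steps, d_{3+j} ≈ 3.84×10⁻³·ρ^j; need ρ^j ≤ 1e-9/3.84×10⁻³ = 2.60417e-07.
j ≥ ln(2.60417e-07)/ln(0.6305) = -15.1610/-0.46124 = 32.870.
So 33 more iterations are needed.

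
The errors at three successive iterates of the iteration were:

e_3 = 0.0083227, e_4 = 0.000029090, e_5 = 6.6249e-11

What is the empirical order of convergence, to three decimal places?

2.297

p ≈ ln(e_5/e_4) / ln(e_4/e_3)
  = ln(6.6249e-11/0.000029090) / ln(0.000029090/0.0083227)
  = ln(2.27738e-06) / ln(0.00349526)
  = -12.992485 / -5.656348 ≈ 2.296974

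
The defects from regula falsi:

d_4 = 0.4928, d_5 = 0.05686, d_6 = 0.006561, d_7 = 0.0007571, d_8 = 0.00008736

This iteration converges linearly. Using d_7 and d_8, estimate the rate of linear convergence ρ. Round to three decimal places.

ρ ≈ d_8/d_7 = 0.00008736/0.0007571 = 0.11539

0.115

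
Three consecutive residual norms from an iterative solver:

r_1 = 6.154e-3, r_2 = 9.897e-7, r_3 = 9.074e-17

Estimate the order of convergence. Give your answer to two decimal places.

2.65

p ≈ ln(r_3/r_2) / ln(r_2/r_1)
  = ln(9.074e-17/9.897e-7) / ln(9.897e-7/6.154e-3)
  = ln(9.16843e-11) / ln(0.000160822)
  = -23.11267 / -8.73521 ≈ 2.64592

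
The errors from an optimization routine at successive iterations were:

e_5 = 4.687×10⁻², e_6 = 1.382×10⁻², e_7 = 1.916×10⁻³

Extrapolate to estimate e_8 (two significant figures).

First estimate the order: p ≈ ln(e_7/e_6) / ln(e_6/e_5) = ln(1.916×10⁻³/1.382×10⁻²)/ln(1.382×10⁻²/4.687×10⁻²) = ln(0.13864)/ln(0.294858) ≈ 1.6179.
Then e_8 ≈ e_7·(e_7/e_6)^p = 1.916×10⁻³·(0.13864)^1.6179 = 1.916×10⁻³·0.0408942 ≈ 7.835e-05.

7.8e-5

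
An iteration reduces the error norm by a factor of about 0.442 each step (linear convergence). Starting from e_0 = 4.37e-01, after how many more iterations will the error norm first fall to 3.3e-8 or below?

21

After k steps, e_k ≈ 4.37e-01·0.442^k.
Need 0.442^k ≤ 3.3e-8/4.37e-01 = 7.55149e-08.
k ≥ ln(7.55149e-08)/ln(0.442) = -16.3989/-0.81645 = 20.086.
Smallest integer k = 21.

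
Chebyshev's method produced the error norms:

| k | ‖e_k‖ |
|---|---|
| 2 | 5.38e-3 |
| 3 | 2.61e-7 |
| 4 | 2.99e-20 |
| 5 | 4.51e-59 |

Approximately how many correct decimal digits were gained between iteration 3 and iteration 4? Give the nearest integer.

Digits gained ≈ log₁₀(‖e_3‖/‖e_4‖) = log₁₀(2.61e-7/2.99e-20) = log₁₀(8.7291e+12) ≈ 12.941.

13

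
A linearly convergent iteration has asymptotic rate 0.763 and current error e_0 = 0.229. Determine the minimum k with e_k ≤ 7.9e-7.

After k steps, e_k ≈ 0.229·0.763^k.
Need 0.763^k ≤ 7.9e-7/0.229 = 3.44978e-06.
k ≥ ln(3.44978e-06)/ln(0.763) = -12.5772/-0.27050 = 46.496.
Smallest integer k = 47.

47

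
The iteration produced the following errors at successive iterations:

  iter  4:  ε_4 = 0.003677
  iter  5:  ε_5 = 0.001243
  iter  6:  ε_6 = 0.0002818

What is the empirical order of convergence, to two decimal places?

1.37

p ≈ ln(ε_6/ε_5) / ln(ε_5/ε_4)
  = ln(0.0002818/0.001243) / ln(0.001243/0.003677)
  = ln(0.22671) / ln(0.338047)
  = -1.48408 / -1.08457 ≈ 1.36836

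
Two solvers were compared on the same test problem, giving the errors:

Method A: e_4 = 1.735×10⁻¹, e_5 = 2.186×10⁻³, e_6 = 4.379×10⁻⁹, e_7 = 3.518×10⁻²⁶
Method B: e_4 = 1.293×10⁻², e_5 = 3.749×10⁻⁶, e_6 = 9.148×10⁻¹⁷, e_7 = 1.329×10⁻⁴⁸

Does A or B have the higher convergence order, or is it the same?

same

Method A: p ≈ ln(3.518×10⁻²⁶/4.379×10⁻⁹)/ln(4.379×10⁻⁹/2.186×10⁻³) ≈ 3.00.
Method B: p ≈ ln(1.329×10⁻⁴⁸/9.148×10⁻¹⁷)/ln(9.148×10⁻¹⁷/3.749×10⁻⁶) ≈ 3.00.
Both orders ≈ 3.0 — effectively the same.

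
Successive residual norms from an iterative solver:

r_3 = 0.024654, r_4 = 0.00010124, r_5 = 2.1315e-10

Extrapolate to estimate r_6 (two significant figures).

First estimate the order: p ≈ ln(r_5/r_4) / ln(r_4/r_3) = ln(2.1315e-10/0.00010124)/ln(0.00010124/0.024654) = ln(2.10539e-06)/ln(0.00410643) ≈ 2.3786.
Then r_6 ≈ r_5·(r_5/r_4)^p = 2.1315e-10·(2.10539e-06)^2.3786 = 2.1315e-10·3.14397e-14 ≈ 6.701e-24.

6.7e-24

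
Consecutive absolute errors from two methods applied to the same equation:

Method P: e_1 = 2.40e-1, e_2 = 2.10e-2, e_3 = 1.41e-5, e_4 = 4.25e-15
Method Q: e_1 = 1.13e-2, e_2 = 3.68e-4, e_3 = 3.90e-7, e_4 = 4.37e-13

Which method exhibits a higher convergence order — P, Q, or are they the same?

Method P: p ≈ ln(4.25e-15/1.41e-5)/ln(1.41e-5/2.10e-2) ≈ 3.00.
Method Q: p ≈ ln(4.37e-13/3.90e-7)/ln(3.90e-7/3.68e-4) ≈ 2.00.
Method P has the higher order (≈3.0 vs ≈2.0).

P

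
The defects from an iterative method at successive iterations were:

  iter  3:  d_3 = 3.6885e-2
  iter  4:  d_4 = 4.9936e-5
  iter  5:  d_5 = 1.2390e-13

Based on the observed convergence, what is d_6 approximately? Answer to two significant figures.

1.9e-39

First estimate the order: p ≈ ln(d_5/d_4) / ln(d_4/d_3) = ln(1.2390e-13/4.9936e-5)/ln(4.9936e-5/3.6885e-2) = ln(2.48118e-09)/ln(0.00135383) ≈ 3.0000.
Then d_6 ≈ d_5·(d_5/d_4)^p = 1.2390e-13·(2.48118e-09)^3.0000 = 1.2390e-13·1.52748e-26 ≈ 1.893e-39.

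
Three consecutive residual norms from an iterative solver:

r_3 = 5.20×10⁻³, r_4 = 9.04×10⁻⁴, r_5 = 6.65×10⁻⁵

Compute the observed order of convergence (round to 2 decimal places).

p ≈ ln(r_5/r_4) / ln(r_4/r_3)
  = ln(6.65×10⁻⁵/9.04×10⁻⁴) / ln(9.04×10⁻⁴/5.20×10⁻³)
  = ln(0.0735619) / ln(0.173846)
  = -2.60963 / -1.74959 ≈ 1.49157

1.49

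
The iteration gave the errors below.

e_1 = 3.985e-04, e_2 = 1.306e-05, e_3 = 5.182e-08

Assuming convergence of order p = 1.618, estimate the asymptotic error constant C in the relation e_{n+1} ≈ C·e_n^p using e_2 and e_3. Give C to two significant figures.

C ≈ e_3 / e_2^1.618
  = 5.182e-08 / (1.306e-05)^1.618
  = 5.182e-08 / 1.25198e-08 ≈ 4.1391

4.1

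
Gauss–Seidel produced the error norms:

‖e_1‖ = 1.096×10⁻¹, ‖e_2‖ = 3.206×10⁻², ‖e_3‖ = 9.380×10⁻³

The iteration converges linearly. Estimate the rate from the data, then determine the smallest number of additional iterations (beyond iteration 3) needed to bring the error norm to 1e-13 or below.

Rate ρ ≈ ‖e_3‖/‖e_2‖ = 9.380×10⁻³/3.206×10⁻² = 0.2926.
After j more steps, ‖e_{3+j}‖ ≈ 9.380×10⁻³·ρ^j; need ρ^j ≤ 1e-13/9.380×10⁻³ = 1.0661e-11.
j ≥ ln(1.0661e-11)/ln(0.2926) = -25.2644/-1.22895 = 20.558.
So 21 more iterations are needed.

21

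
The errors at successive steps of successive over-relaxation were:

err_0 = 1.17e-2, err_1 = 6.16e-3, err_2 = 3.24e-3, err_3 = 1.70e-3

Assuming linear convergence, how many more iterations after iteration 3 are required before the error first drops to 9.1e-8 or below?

16

Rate ρ ≈ err_3/err_2 = 1.70e-3/3.24e-3 = 0.5247.
After j more steps, err_{3+j} ≈ 1.70e-3·ρ^j; need ρ^j ≤ 9.1e-8/1.70e-3 = 5.35294e-05.
j ≥ ln(5.35294e-05)/ln(0.5247) = -9.8353/-0.64493 = 15.250.
So 16 more iterations are needed.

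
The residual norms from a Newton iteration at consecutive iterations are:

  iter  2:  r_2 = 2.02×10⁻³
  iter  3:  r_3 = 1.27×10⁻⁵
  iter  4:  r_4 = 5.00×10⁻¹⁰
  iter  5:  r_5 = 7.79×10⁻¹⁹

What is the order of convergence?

Consecutive ratios: r_5/r_4 = 7.79×10⁻¹⁹/5.00×10⁻¹⁰ = 1.558e-09, r_4/r_3 = 5.00×10⁻¹⁰/1.27×10⁻⁵ = 3.93701e-05.
p ≈ ln(1.558e-09)/ln(3.93701e-05) = -20.2799/-10.1425 ≈ 2.00.
So the convergence is quadratic (order 2).

2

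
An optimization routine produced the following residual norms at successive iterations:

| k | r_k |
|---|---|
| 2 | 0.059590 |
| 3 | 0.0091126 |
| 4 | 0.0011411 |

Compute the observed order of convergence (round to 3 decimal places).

1.106

p ≈ ln(r_4/r_3) / ln(r_3/r_2)
  = ln(0.0011411/0.0091126) / ln(0.0091126/0.059590)
  = ln(0.125222) / ln(0.152922)
  = -2.077667 / -1.877827 ≈ 1.106421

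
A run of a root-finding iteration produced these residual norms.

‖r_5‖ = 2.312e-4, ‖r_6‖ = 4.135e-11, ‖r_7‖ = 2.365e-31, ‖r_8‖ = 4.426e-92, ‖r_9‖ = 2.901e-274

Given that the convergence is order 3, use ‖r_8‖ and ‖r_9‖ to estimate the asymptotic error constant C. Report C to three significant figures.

3.35

C ≈ ‖r_9‖ / ‖r_8‖^3
  = 2.901e-274 / (4.426e-92)^3
  = 2.901e-274 / 8.6703e-275 ≈ 3.3459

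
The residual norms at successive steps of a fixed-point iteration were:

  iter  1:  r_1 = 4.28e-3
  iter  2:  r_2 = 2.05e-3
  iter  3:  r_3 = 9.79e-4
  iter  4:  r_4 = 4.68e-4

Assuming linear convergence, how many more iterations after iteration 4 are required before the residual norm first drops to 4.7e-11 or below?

22

Rate ρ ≈ r_4/r_3 = 4.68e-4/9.79e-4 = 0.4780.
After j more steps, r_{4+j} ≈ 4.68e-4·ρ^j; need ρ^j ≤ 4.7e-11/4.68e-4 = 1.00427e-07.
j ≥ ln(1.00427e-07)/ln(0.4780) = -16.1138/-0.73814 = 21.830.
So 22 more iterations are needed.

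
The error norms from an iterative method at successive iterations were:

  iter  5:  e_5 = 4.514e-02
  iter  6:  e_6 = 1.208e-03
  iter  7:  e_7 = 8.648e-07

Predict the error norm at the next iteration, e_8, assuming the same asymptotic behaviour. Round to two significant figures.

4.4e-13

First estimate the order: p ≈ ln(e_7/e_6) / ln(e_6/e_5) = ln(8.648e-07/1.208e-03)/ln(1.208e-03/4.514e-02) = ln(0.000715894)/ln(0.0267612) ≈ 2.0001.
Then e_8 ≈ e_7·(e_7/e_6)^p = 8.648e-07·(0.000715894)^2.0001 = 8.648e-07·5.12133e-07 ≈ 4.429e-13.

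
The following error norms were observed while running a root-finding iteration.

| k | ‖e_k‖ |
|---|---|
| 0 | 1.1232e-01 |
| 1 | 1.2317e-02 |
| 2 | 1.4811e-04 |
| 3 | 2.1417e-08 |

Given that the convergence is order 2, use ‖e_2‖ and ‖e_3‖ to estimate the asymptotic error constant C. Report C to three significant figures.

C ≈ ‖e_3‖ / ‖e_2‖^2
  = 2.1417e-08 / (1.4811e-04)^2
  = 2.1417e-08 / 2.19366e-08 ≈ 0.97631

0.976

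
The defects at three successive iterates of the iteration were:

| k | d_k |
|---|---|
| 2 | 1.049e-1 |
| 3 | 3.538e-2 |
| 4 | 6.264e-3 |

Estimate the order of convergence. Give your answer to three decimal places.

1.593

p ≈ ln(d_4/d_3) / ln(d_3/d_2)
  = ln(6.264e-3/3.538e-2) / ln(3.538e-2/1.049e-1)
  = ln(0.177049) / ln(0.337274)
  = -1.731329 / -1.086860 ≈ 1.592964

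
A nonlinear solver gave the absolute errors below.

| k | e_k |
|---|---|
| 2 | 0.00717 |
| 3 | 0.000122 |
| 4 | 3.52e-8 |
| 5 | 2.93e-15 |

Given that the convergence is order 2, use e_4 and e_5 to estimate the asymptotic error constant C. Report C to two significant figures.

C ≈ e_5 / e_4^2
  = 2.93e-15 / (3.52e-8)^2
  = 2.93e-15 / 1.23904e-15 ≈ 2.3647

2.4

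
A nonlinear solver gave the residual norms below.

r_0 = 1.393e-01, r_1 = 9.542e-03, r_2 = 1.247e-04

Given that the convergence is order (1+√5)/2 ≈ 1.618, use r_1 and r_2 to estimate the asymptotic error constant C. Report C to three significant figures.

0.232

C ≈ r_2 / r_1^1.618
  = 1.247e-04 / (9.542e-03)^1.618
  = 1.247e-04 / 0.00053834 ≈ 0.23164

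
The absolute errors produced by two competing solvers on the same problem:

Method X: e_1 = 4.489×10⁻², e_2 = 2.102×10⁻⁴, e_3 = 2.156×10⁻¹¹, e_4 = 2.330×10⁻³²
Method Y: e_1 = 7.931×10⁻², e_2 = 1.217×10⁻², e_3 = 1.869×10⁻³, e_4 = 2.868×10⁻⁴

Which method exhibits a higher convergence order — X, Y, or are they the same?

Method X: p ≈ ln(2.330×10⁻³²/2.156×10⁻¹¹)/ln(2.156×10⁻¹¹/2.102×10⁻⁴) ≈ 3.00.
Method Y: p ≈ ln(2.868×10⁻⁴/1.869×10⁻³)/ln(1.869×10⁻³/1.217×10⁻²) ≈ 1.00.
Method X has the higher order (≈3.0 vs ≈1.0).

X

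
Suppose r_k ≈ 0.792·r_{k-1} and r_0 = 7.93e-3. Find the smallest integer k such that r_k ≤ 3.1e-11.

84

After k steps, r_k ≈ 7.93e-3·0.792^k.
Need 0.792^k ≤ 3.1e-11/7.93e-3 = 3.90921e-09.
k ≥ ln(3.90921e-09)/ln(0.792) = -19.3599/-0.23319 = 83.022.
Smallest integer k = 84.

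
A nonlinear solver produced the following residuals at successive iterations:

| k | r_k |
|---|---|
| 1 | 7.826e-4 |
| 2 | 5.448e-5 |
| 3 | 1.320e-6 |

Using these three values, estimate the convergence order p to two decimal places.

1.40

p ≈ ln(r_3/r_2) / ln(r_2/r_1)
  = ln(1.320e-6/5.448e-5) / ln(5.448e-5/7.826e-4)
  = ln(0.0242291) / ln(0.0696141)
  = -3.72020 / -2.66479 ≈ 1.39606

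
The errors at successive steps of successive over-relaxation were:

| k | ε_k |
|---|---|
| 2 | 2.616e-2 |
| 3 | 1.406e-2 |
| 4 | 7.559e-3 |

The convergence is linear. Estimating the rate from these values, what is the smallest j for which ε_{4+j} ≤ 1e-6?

15

Rate ρ ≈ ε_4/ε_3 = 7.559e-3/1.406e-2 = 0.5376.
After j more steps, ε_{4+j} ≈ 7.559e-3·ρ^j; need ρ^j ≤ 1e-6/7.559e-3 = 0.000132293.
j ≥ ln(0.000132293)/ln(0.5376) = -8.9305/-0.62064 = 14.389.
So 15 more iterations are needed.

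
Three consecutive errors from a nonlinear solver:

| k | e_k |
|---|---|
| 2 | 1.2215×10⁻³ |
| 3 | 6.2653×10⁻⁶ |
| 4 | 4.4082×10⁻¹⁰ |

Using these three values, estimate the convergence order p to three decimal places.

1.813

p ≈ ln(e_4/e_3) / ln(e_3/e_2)
  = ln(4.4082×10⁻¹⁰/6.2653×10⁻⁶) / ln(6.2653×10⁻⁶/1.2215×10⁻³)
  = ln(7.0359e-05) / ln(0.00512919)
  = -9.561900 / -5.272808 ≈ 1.813436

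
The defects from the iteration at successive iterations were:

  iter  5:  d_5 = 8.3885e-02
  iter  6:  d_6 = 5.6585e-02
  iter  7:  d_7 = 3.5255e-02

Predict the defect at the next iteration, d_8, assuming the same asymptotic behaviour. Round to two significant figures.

First estimate the order: p ≈ ln(d_7/d_6) / ln(d_6/d_5) = ln(3.5255e-02/5.6585e-02)/ln(5.6585e-02/8.3885e-02) = ln(0.623045)/ln(0.674554) ≈ 1.2018.
Then d_8 ≈ d_7·(d_7/d_6)^p = 3.5255e-02·(0.623045)^1.2018 = 3.5255e-02·0.566309 ≈ 0.01997.

2.0e-2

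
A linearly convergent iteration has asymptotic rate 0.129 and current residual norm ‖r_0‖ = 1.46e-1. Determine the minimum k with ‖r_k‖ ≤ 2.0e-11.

12

After k steps, ‖r_k‖ ≈ 1.46e-1·0.129^k.
Need 0.129^k ≤ 2.0e-11/1.46e-1 = 1.36986e-10.
k ≥ ln(1.36986e-10)/ln(0.129) = -22.7111/-2.04794 = 11.090.
Smallest integer k = 12.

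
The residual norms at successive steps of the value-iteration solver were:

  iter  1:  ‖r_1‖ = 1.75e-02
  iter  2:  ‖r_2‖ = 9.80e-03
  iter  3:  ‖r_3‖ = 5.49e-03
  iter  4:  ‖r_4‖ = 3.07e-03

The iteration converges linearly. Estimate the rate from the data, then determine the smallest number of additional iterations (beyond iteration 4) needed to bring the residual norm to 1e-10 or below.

Rate ρ ≈ ‖r_4‖/‖r_3‖ = 3.07e-03/5.49e-03 = 0.5592.
After j more steps, ‖r_{4+j}‖ ≈ 3.07e-03·ρ^j; need ρ^j ≤ 1e-10/3.07e-03 = 3.25733e-08.
j ≥ ln(3.25733e-08)/ln(0.5592) = -17.2398/-0.58125 = 29.660.
So 30 more iterations are needed.

30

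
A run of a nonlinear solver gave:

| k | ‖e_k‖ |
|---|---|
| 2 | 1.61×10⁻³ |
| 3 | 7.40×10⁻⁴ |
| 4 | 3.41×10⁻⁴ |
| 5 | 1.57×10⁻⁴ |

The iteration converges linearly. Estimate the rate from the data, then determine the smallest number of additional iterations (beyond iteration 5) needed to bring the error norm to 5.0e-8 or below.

11

Rate ρ ≈ ‖e_5‖/‖e_4‖ = 1.57×10⁻⁴/3.41×10⁻⁴ = 0.4604.
After j more steps, ‖e_{5+j}‖ ≈ 1.57×10⁻⁴·ρ^j; need ρ^j ≤ 5.0e-8/1.57×10⁻⁴ = 0.000318471.
j ≥ ln(0.000318471)/ln(0.4604) = -8.0520/-0.77566 = 10.381.
So 11 more iterations are needed.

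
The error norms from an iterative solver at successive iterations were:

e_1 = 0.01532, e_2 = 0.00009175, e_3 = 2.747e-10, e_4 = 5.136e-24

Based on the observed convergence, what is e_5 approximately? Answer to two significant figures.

3.9e-58

First estimate the order: p ≈ ln(e_4/e_3) / ln(e_3/e_2) = ln(5.136e-24/2.747e-10)/ln(2.747e-10/0.00009175) = ln(1.86968e-14)/ln(2.99401e-06) ≈ 2.4853.
Then e_5 ≈ e_4·(e_4/e_3)^p = 5.136e-24·(1.86968e-14)^2.4853 = 5.136e-24·7.60717e-35 ≈ 3.907e-58.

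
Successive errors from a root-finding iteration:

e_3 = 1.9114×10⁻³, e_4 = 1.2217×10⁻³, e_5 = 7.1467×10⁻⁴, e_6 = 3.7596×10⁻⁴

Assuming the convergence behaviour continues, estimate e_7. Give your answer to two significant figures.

First estimate the order: p ≈ ln(e_6/e_5) / ln(e_5/e_4) = ln(3.7596×10⁻⁴/7.1467×10⁻⁴)/ln(7.1467×10⁻⁴/1.2217×10⁻³) = ln(0.526061)/ln(0.58498) ≈ 1.1980.
Then e_7 ≈ e_6·(e_6/e_5)^p = 3.7596×10⁻⁴·(0.526061)^1.1980 = 3.7596×10⁻⁴·0.463235 ≈ 0.0001742.

1.7e-4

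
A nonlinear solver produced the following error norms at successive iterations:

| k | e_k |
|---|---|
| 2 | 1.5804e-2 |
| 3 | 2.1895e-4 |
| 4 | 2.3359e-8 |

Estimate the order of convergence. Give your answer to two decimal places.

p ≈ ln(e_4/e_3) / ln(e_3/e_2)
  = ln(2.3359e-8/2.1895e-4) / ln(2.1895e-4/1.5804e-2)
  = ln(0.000106686) / ln(0.0138541)
  = -9.14562 / -4.27917 ≈ 2.13724

2.14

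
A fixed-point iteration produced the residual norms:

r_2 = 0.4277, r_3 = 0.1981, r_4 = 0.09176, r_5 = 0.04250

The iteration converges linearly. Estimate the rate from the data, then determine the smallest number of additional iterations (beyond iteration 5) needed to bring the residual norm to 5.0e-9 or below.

21

Rate ρ ≈ r_5/r_4 = 0.04250/0.09176 = 0.4632.
After j more steps, r_{5+j} ≈ 0.04250·ρ^j; need ρ^j ≤ 5.0e-9/0.04250 = 1.17647e-07.
j ≥ ln(1.17647e-07)/ln(0.4632) = -15.9556/-0.76960 = 20.732.
So 21 more iterations are needed.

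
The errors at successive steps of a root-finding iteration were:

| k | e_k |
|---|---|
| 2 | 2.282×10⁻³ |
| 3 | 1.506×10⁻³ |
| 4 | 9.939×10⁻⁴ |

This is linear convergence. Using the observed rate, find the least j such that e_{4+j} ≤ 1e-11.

45

Rate ρ ≈ e_4/e_3 = 9.939×10⁻⁴/1.506×10⁻³ = 0.6600.
After j more steps, e_{4+j} ≈ 9.939×10⁻⁴·ρ^j; need ρ^j ≤ 1e-11/9.939×10⁻⁴ = 1.00614e-08.
j ≥ ln(1.00614e-08)/ln(0.6600) = -18.4146/-0.41552 = 44.317.
So 45 more iterations are needed.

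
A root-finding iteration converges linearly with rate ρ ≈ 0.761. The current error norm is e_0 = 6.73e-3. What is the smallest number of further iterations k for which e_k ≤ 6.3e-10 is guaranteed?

After k steps, e_k ≈ 6.73e-3·0.761^k.
Need 0.761^k ≤ 6.3e-10/6.73e-3 = 9.36107e-08.
k ≥ ln(9.36107e-08)/ln(0.761) = -16.1841/-0.27312 = 59.256.
Smallest integer k = 60.

60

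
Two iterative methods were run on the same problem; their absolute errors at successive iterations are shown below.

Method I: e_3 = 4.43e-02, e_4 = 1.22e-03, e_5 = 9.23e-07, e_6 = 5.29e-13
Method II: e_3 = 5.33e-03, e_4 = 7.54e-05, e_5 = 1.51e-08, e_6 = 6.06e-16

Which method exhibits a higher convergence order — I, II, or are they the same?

Method I: p ≈ ln(5.29e-13/9.23e-07)/ln(9.23e-07/1.22e-03) ≈ 2.00.
Method II: p ≈ ln(6.06e-16/1.51e-08)/ln(1.51e-08/7.54e-05) ≈ 2.00.
Both orders ≈ 2.0 — effectively the same.

same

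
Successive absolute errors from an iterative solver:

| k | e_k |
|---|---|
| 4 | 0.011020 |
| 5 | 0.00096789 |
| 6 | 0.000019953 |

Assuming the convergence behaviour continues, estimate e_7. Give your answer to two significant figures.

First estimate the order: p ≈ ln(e_6/e_5) / ln(e_5/e_4) = ln(0.000019953/0.00096789)/ln(0.00096789/0.011020) = ln(0.0206149)/ln(0.0878303) ≈ 1.5959.
Then e_7 ≈ e_6·(e_6/e_5)^p = 0.000019953·(0.0206149)^1.5959 = 0.000019953·0.00203987 ≈ 4.07e-08.

4.1e-8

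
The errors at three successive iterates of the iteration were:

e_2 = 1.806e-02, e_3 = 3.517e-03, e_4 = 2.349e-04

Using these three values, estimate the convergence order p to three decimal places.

p ≈ ln(e_4/e_3) / ln(e_3/e_2)
  = ln(2.349e-04/3.517e-03) / ln(3.517e-03/1.806e-02)
  = ln(0.0667899) / ln(0.19474)
  = -2.706203 / -1.636090 ≈ 1.654067

1.654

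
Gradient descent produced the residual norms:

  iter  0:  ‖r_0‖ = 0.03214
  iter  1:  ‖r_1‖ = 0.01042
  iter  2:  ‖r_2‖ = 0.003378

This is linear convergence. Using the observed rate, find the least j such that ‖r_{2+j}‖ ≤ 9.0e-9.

12

Rate ρ ≈ ‖r_2‖/‖r_1‖ = 0.003378/0.01042 = 0.3242.
After j more steps, ‖r_{2+j}‖ ≈ 0.003378·ρ^j; need ρ^j ≤ 9.0e-9/0.003378 = 2.6643e-06.
j ≥ ln(2.6643e-06)/ln(0.3242) = -12.8356/-1.12639 = 11.395.
So 12 more iterations are needed.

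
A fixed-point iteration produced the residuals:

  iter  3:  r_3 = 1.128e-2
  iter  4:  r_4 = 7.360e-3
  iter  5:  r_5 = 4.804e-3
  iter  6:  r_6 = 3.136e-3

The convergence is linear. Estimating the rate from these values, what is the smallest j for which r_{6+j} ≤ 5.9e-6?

Rate ρ ≈ r_6/r_5 = 3.136e-3/4.804e-3 = 0.6528.
After j more steps, r_{6+j} ≈ 3.136e-3·ρ^j; need ρ^j ≤ 5.9e-6/3.136e-3 = 0.00188138.
j ≥ ln(0.00188138)/ln(0.6528) = -6.2757/-0.42648 = 14.715.
So 15 more iterations are needed.

15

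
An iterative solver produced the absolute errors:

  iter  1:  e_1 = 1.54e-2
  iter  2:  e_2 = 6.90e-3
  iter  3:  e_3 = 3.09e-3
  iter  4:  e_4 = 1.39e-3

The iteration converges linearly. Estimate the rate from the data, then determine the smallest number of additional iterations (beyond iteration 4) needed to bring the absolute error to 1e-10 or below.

21

Rate ρ ≈ e_4/e_3 = 1.39e-3/3.09e-3 = 0.4498.
After j more steps, e_{4+j} ≈ 1.39e-3·ρ^j; need ρ^j ≤ 1e-10/1.39e-3 = 7.19424e-08.
j ≥ ln(7.19424e-08)/ln(0.4498) = -16.4474/-0.79895 = 20.586.
So 21 more iterations are needed.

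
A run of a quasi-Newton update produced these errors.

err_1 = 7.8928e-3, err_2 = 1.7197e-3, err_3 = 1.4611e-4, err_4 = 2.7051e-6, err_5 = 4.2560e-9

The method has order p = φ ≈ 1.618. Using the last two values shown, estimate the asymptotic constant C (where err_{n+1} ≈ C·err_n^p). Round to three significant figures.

C ≈ err_5 / err_4^1.618
  = 4.2560e-9 / (2.7051e-6)^1.618
  = 4.2560e-9 / 9.80105e-10 ≈ 4.3424

4.34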